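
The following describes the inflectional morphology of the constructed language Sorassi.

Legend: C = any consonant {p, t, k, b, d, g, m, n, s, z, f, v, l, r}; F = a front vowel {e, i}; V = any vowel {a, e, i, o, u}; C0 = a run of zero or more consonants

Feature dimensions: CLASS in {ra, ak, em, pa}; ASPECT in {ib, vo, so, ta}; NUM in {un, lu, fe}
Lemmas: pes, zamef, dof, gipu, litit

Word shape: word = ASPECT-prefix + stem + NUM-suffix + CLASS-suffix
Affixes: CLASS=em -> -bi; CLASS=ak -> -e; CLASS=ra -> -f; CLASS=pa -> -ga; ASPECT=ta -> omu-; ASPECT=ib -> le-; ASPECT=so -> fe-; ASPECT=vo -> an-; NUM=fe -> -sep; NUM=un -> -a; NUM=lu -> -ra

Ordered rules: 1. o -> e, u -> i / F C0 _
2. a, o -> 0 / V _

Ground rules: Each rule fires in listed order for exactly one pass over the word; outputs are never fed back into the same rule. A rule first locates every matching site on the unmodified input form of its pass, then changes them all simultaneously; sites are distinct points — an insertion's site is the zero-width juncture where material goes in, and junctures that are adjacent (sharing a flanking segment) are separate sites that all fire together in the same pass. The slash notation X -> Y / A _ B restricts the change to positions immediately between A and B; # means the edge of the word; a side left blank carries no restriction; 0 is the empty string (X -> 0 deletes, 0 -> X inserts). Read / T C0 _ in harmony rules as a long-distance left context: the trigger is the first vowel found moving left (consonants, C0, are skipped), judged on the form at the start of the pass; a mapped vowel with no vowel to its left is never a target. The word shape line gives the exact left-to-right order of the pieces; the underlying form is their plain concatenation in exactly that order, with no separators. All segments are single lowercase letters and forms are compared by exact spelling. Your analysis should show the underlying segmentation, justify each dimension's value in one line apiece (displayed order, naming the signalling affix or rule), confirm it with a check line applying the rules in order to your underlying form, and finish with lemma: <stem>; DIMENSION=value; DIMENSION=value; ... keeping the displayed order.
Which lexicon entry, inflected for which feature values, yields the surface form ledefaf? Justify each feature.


underlying: le-dof-a-f
CLASS=ra - signalled by the affix -f
ASPECT=ib - signalled by the affix le-
NUM=un - signalled by the affix -a
check: ledofaf -> ledefaf -> ledefaf
lemma: dof; CLASS=ra; ASPECT=ib; NUM=un


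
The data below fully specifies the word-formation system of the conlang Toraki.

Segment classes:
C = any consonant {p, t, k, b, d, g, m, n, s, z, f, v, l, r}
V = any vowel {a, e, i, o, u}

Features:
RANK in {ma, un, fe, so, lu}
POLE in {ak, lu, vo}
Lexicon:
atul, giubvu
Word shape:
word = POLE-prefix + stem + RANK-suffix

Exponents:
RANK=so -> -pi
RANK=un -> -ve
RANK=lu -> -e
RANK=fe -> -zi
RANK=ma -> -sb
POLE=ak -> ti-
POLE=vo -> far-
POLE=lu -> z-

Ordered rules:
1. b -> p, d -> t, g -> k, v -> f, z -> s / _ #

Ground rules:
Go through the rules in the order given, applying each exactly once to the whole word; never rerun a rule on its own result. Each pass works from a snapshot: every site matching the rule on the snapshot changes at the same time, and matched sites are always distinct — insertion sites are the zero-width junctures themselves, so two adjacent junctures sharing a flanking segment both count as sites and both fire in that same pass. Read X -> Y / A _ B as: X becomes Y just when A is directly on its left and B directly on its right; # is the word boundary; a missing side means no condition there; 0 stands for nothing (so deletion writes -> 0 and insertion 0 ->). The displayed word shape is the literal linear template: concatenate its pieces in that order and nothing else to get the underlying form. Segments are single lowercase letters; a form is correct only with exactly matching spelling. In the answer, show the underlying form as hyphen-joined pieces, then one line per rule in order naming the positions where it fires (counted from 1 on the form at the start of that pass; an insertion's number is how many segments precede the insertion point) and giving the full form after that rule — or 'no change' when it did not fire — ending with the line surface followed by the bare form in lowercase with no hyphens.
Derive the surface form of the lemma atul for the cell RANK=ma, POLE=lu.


underlying: z-atul-sb
1. b -> p, d -> t, g -> k, v -> f, z -> s / _ #: fires at position(s) 7: zatulsp
surface: zatulsp


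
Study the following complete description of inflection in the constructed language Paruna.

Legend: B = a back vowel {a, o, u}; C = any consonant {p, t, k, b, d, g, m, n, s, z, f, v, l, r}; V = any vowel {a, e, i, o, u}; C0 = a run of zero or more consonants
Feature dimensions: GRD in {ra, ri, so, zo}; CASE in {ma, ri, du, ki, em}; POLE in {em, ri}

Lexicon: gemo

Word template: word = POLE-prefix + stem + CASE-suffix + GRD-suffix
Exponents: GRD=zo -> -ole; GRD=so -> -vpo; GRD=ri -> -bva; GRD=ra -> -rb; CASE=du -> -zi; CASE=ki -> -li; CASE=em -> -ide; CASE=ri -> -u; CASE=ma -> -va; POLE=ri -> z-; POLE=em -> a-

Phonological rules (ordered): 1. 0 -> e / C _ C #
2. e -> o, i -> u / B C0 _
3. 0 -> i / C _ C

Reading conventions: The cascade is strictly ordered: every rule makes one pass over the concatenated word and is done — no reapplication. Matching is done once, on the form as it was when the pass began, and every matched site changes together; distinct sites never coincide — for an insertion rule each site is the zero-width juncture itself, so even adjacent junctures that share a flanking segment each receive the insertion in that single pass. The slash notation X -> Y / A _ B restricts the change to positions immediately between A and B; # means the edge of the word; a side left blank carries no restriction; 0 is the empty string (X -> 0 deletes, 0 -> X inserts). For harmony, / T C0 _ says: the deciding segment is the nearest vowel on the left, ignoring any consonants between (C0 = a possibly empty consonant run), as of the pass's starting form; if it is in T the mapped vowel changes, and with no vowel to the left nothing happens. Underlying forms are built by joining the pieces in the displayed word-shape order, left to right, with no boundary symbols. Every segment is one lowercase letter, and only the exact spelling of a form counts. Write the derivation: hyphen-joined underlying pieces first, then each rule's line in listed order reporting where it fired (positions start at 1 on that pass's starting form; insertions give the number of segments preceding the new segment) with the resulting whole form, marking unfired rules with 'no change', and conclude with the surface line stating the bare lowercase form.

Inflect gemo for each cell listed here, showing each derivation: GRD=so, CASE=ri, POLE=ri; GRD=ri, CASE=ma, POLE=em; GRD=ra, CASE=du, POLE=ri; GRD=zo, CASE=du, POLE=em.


cell GRD=so, CASE=ri, POLE=ri:
underlying: z-gemo-u-vpo
1. 0 -> e / C _ C #: no change
2. e -> o, i -> u / B C0 _: no change
3. 0 -> i / C _ C: inserts after position(s) 1, 7: zigemouvipo
surface: zigemouvipo

cell GRD=ri, CASE=ma, POLE=em:
underlying: a-gemo-va-bva
1. 0 -> e / C _ C #: no change
2. e -> o, i -> u / B C0 _: fires at position(s) 3: agomovabva
3. 0 -> i / C _ C: inserts after position(s) 8: agomovabiva
surface: agomovabiva

cell GRD=ra, CASE=du, POLE=ri:
underlying: z-gemo-zi-rb
1. 0 -> e / C _ C #: inserts after position(s) 8: zgemozireb
2. e -> o, i -> u / B C0 _: fires at position(s) 7: zgemozureb
3. 0 -> i / C _ C: inserts after position(s) 1: zigemozureb
surface: zigemozureb

cell GRD=zo, CASE=du, POLE=em:
underlying: a-gemo-zi-ole
1. 0 -> e / C _ C #: no change
2. e -> o, i -> u / B C0 _: fires at position(s) 3, 7, 10: agomozuolo
3. 0 -> i / C _ C: no change
surface: agomozuolo


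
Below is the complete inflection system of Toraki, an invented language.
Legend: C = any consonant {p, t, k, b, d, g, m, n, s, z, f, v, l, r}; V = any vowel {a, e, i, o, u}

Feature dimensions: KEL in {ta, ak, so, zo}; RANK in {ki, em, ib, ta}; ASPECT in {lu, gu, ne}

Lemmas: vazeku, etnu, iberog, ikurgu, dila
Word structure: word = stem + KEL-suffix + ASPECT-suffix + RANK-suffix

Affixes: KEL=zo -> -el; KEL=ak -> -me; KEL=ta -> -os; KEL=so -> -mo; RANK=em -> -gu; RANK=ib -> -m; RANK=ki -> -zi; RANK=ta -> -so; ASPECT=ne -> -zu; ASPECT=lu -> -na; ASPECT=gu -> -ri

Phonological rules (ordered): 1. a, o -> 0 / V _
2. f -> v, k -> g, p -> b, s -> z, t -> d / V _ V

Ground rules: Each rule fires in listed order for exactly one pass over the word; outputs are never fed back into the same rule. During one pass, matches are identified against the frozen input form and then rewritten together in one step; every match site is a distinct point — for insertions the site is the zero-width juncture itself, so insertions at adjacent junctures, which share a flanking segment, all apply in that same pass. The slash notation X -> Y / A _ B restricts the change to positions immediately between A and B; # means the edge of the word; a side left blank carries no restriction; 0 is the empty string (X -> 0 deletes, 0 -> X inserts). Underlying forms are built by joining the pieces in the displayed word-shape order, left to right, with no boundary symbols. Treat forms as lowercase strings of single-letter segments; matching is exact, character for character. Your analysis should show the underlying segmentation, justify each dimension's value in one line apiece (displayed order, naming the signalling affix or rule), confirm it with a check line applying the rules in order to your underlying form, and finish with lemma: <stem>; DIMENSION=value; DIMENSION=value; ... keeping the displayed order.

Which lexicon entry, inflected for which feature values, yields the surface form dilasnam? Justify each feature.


underlying: dila-os-na-m
KEL=ta - signalled by the affix -os
RANK=ib - signalled by the affix -m
ASPECT=lu - signalled by the affix -na
check: dilaosnam -> dilasnam -> dilasnam
lemma: dila; KEL=ta; RANK=ib; ASPECT=lu


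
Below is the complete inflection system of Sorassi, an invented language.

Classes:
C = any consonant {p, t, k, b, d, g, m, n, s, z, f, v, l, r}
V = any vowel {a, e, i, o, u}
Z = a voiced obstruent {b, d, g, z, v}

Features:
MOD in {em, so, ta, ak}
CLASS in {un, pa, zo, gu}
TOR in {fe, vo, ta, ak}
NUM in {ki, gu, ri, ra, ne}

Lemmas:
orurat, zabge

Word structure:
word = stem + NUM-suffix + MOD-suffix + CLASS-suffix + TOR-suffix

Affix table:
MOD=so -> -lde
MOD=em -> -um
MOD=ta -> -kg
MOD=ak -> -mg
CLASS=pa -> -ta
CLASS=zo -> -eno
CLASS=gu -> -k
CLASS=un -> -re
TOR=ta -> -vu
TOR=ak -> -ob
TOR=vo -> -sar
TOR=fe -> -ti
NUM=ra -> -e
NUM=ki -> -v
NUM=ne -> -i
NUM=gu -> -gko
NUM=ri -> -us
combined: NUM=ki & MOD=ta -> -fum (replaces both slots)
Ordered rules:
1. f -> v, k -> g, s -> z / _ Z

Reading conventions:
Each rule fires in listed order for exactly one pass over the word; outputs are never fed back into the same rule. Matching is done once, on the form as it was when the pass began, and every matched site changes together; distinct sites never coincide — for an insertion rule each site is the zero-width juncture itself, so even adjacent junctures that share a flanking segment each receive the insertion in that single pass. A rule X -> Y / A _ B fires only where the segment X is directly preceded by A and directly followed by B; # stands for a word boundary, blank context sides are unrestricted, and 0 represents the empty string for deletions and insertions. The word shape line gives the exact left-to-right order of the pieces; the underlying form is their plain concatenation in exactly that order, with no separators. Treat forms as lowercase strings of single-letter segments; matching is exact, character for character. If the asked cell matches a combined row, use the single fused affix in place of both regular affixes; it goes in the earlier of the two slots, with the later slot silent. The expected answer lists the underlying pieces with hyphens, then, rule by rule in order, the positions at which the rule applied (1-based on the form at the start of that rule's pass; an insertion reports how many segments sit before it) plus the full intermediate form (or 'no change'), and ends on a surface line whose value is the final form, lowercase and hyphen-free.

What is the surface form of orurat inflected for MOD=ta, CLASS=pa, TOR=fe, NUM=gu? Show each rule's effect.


underlying: orurat-gko-kg-ta-ti
1. f -> v, k -> g, s -> z / _ Z: fires at position(s) 10: oruratgkoggtati
surface: oruratgkoggtati


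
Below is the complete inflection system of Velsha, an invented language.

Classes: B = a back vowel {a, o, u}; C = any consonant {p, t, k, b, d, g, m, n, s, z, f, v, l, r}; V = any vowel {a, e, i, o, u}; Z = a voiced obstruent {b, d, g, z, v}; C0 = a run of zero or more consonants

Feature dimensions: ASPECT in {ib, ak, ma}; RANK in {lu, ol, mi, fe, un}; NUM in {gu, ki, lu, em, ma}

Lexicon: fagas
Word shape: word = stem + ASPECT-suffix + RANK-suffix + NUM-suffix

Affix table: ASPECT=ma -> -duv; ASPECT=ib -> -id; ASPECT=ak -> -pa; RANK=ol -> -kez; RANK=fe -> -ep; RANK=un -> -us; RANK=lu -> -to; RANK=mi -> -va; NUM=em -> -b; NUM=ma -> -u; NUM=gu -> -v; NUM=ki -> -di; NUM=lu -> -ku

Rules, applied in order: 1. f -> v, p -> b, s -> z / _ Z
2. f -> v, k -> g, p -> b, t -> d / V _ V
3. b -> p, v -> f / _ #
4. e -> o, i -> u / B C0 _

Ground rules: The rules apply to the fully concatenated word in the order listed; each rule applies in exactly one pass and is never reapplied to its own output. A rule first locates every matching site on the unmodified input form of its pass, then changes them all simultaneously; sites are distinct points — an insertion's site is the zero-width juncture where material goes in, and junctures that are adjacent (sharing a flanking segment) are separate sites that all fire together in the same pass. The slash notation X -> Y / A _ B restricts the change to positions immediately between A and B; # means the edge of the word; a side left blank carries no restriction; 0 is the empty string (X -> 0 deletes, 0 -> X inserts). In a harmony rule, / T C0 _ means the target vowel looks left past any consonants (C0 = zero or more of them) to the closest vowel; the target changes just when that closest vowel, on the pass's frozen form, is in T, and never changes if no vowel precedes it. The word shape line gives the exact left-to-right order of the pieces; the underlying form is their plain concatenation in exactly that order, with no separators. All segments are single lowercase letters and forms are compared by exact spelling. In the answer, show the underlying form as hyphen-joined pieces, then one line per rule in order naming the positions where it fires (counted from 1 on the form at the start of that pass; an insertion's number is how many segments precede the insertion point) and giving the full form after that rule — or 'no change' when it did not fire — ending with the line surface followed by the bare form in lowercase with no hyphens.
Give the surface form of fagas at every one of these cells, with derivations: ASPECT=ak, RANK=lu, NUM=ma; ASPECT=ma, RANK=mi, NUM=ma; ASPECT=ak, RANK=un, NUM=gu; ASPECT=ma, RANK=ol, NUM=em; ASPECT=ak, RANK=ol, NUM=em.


cell ASPECT=ak, RANK=lu, NUM=ma:
underlying: fagas-pa-to-u
1. f -> v, p -> b, s -> z / _ Z: no change
2. f -> v, k -> g, p -> b, t -> d / V _ V: fires at position(s) 8: fagaspadou
3. b -> p, v -> f / _ #: no change
4. e -> o, i -> u / B C0 _: no change
surface: fagaspadou

cell ASPECT=ma, RANK=mi, NUM=ma:
underlying: fagas-duv-va-u
1. f -> v, p -> b, s -> z / _ Z: fires at position(s) 5: fagazduvvau
2. f -> v, k -> g, p -> b, t -> d / V _ V: no change
3. b -> p, v -> f / _ #: no change
4. e -> o, i -> u / B C0 _: no change
surface: fagazduvvau

cell ASPECT=ak, RANK=un, NUM=gu:
underlying: fagas-pa-us-v
1. f -> v, p -> b, s -> z / _ Z: fires at position(s) 9: fagaspauzv
2. f -> v, k -> g, p -> b, t -> d / V _ V: no change
3. b -> p, v -> f / _ #: fires at position(s) 10: fagaspauzf
4. e -> o, i -> u / B C0 _: no change
surface: fagaspauzf

cell ASPECT=ma, RANK=ol, NUM=em:
underlying: fagas-duv-kez-b
1. f -> v, p -> b, s -> z / _ Z: fires at position(s) 5: fagazduvkezb
2. f -> v, k -> g, p -> b, t -> d / V _ V: no change
3. b -> p, v -> f / _ #: fires at position(s) 12: fagazduvkezp
4. e -> o, i -> u / B C0 _: fires at position(s) 10: fagazduvkozp
surface: fagazduvkozp

cell ASPECT=ak, RANK=ol, NUM=em:
underlying: fagas-pa-kez-b
1. f -> v, p -> b, s -> z / _ Z: no change
2. f -> v, k -> g, p -> b, t -> d / V _ V: fires at position(s) 8: fagaspagezb
3. b -> p, v -> f / _ #: fires at position(s) 11: fagaspagezp
4. e -> o, i -> u / B C0 _: fires at position(s) 9: fagaspagozp
surface: fagaspagozp


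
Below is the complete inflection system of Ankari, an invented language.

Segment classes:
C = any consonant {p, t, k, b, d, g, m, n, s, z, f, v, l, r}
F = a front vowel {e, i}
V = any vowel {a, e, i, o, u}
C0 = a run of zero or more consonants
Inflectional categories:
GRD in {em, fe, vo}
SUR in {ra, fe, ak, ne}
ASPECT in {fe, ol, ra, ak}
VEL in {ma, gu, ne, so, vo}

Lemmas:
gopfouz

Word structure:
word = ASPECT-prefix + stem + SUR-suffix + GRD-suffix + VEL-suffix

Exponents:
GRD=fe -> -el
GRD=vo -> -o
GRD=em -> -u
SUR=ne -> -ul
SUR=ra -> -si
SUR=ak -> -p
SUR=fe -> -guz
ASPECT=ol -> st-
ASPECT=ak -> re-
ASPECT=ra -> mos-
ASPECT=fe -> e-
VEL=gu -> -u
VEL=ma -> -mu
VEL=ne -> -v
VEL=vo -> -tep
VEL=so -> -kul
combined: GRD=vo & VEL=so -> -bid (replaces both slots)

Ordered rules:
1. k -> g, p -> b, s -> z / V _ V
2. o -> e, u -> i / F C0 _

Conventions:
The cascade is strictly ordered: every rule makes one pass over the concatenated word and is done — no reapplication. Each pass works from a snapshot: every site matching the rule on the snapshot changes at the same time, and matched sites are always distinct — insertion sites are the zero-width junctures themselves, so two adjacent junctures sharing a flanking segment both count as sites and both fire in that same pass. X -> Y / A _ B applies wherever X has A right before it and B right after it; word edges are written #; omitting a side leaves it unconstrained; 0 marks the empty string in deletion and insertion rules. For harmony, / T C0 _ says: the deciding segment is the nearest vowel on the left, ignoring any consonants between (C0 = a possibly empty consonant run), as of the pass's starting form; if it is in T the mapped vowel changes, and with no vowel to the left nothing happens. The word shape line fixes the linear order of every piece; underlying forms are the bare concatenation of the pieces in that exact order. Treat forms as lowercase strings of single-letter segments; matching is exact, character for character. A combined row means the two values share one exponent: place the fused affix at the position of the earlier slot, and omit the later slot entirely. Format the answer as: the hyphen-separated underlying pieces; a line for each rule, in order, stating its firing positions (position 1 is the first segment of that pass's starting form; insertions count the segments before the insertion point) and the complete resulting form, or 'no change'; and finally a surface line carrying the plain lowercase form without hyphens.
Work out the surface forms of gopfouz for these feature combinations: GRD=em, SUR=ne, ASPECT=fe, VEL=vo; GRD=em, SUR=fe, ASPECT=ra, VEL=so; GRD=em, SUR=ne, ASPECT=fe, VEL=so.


cell GRD=em, SUR=ne, ASPECT=fe, VEL=vo:
underlying: e-gopfouz-ul-u-tep
1. k -> g, p -> b, s -> z / V _ V: no change
2. o -> e, u -> i / F C0 _: fires at position(s) 3: egepfouzulutep
surface: egepfouzulutep

cell GRD=em, SUR=fe, ASPECT=ra, VEL=so:
underlying: mos-gopfouz-guz-u-kul
1. k -> g, p -> b, s -> z / V _ V: fires at position(s) 15: mosgopfouzguzugul
2. o -> e, u -> i / F C0 _: no change
surface: mosgopfouzguzugul

cell GRD=em, SUR=ne, ASPECT=fe, VEL=so:
underlying: e-gopfouz-ul-u-kul
1. k -> g, p -> b, s -> z / V _ V: fires at position(s) 12: egopfouzulugul
2. o -> e, u -> i / F C0 _: fires at position(s) 3: egepfouzulugul
surface: egepfouzulugul


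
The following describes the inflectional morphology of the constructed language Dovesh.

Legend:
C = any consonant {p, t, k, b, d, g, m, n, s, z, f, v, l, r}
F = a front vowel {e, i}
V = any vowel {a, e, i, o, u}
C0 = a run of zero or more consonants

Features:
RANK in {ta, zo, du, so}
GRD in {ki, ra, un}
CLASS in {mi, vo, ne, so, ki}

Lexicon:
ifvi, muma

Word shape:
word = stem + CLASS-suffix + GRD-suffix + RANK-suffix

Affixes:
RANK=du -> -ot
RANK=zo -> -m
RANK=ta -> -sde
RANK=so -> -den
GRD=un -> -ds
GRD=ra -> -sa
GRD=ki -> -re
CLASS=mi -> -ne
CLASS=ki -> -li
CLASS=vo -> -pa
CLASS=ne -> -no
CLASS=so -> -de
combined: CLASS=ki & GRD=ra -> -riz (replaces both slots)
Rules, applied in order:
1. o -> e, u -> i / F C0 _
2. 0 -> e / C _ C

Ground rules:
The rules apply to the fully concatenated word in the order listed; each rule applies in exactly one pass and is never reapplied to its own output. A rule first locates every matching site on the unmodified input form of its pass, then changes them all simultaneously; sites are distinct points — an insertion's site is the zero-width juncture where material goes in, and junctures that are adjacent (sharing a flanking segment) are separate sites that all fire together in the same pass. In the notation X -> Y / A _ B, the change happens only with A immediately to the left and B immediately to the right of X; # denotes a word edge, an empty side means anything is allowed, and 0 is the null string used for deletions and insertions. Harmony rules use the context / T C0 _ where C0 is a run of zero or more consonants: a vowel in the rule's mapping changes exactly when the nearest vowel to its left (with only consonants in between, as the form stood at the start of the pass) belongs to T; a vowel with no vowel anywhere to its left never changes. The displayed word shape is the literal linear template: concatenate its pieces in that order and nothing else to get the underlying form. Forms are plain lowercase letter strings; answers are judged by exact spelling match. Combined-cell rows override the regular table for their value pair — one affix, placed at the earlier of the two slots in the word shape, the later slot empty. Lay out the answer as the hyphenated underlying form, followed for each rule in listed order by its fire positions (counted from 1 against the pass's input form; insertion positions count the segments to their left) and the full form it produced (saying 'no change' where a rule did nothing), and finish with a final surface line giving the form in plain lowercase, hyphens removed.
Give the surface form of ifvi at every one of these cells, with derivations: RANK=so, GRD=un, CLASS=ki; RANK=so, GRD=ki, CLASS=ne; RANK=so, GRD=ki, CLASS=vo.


cell RANK=so, GRD=un, CLASS=ki:
underlying: ifvi-li-ds-den
1. o -> e, u -> i / F C0 _: no change
2. 0 -> e / C _ C: inserts after position(s) 2, 7, 8: ifevilideseden
surface: ifevilideseden

cell RANK=so, GRD=ki, CLASS=ne:
underlying: ifvi-no-re-den
1. o -> e, u -> i / F C0 _: fires at position(s) 6: ifvinereden
2. 0 -> e / C _ C: inserts after position(s) 2: ifevinereden
surface: ifevinereden

cell RANK=so, GRD=ki, CLASS=vo:
underlying: ifvi-pa-re-den
1. o -> e, u -> i / F C0 _: no change
2. 0 -> e / C _ C: inserts after position(s) 2: ifevipareden
surface: ifevipareden


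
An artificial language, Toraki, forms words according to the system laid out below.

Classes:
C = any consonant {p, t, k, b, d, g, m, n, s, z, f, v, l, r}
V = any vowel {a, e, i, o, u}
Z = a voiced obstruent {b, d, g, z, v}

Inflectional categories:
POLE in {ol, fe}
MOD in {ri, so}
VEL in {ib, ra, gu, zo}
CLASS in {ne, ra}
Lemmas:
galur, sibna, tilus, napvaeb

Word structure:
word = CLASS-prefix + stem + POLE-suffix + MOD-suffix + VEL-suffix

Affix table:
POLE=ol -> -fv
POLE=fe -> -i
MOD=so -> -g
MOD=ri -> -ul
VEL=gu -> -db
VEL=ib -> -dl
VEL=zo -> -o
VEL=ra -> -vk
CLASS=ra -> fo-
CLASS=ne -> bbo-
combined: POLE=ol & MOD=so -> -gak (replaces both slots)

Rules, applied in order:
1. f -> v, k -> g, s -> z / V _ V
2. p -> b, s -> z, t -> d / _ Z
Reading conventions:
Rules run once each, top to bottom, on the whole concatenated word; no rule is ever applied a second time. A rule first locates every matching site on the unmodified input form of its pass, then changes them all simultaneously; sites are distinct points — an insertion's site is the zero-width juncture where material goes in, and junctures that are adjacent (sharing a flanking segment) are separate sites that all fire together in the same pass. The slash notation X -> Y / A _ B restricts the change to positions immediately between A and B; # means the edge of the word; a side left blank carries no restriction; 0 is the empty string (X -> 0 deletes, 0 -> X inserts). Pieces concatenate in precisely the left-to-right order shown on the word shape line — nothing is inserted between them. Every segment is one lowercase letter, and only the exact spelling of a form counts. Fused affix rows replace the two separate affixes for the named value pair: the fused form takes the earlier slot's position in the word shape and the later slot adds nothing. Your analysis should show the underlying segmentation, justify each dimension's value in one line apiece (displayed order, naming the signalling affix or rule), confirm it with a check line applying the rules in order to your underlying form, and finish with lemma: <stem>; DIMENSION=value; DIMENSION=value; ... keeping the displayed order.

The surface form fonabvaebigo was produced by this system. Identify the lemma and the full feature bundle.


underlying: fo-napvaeb-i-g-o
POLE=fe - signalled by the affix -i
MOD=so - signalled by the affix -g
VEL=zo - signalled by the affix -o
CLASS=ra - signalled by the affix fo-
check: fonapvaebigo -> fonapvaebigo -> fonabvaebigo
lemma: napvaeb; POLE=fe; MOD=so; VEL=zo; CLASS=ra


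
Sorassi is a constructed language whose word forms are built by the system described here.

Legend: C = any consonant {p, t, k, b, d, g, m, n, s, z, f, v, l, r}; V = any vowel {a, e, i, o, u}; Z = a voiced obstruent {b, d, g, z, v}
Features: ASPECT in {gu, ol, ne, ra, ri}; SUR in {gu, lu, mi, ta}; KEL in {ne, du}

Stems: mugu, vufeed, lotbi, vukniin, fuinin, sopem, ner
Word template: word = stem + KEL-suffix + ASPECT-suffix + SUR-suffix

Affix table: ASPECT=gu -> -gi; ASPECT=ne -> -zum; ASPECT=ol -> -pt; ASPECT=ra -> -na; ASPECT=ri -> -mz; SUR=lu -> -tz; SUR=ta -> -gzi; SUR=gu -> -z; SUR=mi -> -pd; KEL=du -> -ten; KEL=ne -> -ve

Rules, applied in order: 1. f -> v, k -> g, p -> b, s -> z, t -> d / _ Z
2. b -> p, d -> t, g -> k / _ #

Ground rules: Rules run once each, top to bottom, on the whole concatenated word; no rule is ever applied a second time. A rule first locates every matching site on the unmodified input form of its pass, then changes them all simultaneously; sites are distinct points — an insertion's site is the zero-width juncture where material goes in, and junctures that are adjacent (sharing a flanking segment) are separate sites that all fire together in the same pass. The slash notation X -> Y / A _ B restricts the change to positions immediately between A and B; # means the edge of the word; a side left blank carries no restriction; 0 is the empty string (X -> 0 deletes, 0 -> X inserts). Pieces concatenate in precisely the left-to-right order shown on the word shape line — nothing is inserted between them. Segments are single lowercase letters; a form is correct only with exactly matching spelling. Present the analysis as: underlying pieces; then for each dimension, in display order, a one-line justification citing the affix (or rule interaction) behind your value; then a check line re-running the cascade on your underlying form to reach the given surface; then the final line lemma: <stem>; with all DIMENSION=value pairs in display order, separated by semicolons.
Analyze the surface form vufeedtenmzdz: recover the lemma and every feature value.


underlying: vufeed-ten-mz-tz
ASPECT=ri - signalled by the affix -mz
SUR=lu - signalled by the affix -tz
KEL=du - signalled by the affix -ten
check: vufeedtenmztz -> vufeedtenmzdz -> vufeedtenmzdz
lemma: vufeed; ASPECT=ri; SUR=lu; KEL=du


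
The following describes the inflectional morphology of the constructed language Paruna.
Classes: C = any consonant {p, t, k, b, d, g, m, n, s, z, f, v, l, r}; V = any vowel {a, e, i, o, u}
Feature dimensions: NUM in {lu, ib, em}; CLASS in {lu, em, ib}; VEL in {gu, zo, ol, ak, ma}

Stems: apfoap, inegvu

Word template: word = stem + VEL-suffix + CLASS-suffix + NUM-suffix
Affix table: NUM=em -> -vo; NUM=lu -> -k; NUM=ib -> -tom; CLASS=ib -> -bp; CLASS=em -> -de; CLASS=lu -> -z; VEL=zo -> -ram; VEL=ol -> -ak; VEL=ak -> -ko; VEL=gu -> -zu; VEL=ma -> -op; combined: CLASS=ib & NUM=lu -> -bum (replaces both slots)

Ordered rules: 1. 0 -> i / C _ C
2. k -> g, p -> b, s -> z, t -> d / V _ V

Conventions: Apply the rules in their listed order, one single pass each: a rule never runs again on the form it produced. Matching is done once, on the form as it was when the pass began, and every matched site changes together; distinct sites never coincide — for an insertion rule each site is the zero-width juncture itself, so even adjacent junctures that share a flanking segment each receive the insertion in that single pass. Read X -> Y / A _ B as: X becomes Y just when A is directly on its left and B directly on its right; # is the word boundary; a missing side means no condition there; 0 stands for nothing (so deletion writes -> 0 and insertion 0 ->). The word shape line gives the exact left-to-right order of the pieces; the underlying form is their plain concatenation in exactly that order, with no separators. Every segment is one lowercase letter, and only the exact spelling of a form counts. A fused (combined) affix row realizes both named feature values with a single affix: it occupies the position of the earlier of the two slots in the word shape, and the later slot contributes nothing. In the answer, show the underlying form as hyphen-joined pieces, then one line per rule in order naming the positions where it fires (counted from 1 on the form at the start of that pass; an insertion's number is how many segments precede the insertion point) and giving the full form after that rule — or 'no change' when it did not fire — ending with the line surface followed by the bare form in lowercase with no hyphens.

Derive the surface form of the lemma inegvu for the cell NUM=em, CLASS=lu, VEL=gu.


underlying: inegvu-zu-z-vo
1. 0 -> i / C _ C: inserts after position(s) 4, 9: inegivuzuzivo
2. k -> g, p -> b, s -> z, t -> d / V _ V: no change
surface: inegivuzuzivo


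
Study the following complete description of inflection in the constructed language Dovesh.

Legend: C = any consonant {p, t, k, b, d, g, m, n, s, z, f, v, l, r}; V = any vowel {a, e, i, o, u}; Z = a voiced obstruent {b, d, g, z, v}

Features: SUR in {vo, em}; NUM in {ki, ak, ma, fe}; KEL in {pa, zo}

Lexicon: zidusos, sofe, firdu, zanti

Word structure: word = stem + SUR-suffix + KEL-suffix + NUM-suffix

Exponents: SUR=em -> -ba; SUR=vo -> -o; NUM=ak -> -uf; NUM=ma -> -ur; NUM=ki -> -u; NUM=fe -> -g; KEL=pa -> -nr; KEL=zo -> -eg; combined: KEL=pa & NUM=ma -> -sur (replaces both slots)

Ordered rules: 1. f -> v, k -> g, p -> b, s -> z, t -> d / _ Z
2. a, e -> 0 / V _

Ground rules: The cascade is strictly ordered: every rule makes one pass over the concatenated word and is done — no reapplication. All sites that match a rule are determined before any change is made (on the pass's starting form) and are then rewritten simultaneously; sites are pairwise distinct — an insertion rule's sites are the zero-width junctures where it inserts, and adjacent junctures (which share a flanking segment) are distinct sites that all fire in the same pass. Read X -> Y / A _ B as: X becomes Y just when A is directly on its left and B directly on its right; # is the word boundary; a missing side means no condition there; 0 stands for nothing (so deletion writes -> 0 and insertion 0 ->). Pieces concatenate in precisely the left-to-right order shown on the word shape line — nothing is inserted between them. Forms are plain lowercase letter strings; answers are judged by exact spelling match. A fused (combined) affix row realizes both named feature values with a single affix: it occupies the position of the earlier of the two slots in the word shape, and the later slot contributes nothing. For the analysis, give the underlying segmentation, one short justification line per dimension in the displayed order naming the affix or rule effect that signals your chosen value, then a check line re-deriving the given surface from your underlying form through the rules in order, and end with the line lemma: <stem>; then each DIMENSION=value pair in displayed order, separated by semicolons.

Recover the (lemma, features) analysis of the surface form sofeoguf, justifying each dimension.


underlying: sofe-o-eg-uf
SUR=vo - signalled by the affix -o
NUM=ak - signalled by the affix -uf
KEL=zo - signalled by the affix -eg
check: sofeoeguf -> sofeoeguf -> sofeoguf
lemma: sofe; SUR=vo; NUM=ak; KEL=zo


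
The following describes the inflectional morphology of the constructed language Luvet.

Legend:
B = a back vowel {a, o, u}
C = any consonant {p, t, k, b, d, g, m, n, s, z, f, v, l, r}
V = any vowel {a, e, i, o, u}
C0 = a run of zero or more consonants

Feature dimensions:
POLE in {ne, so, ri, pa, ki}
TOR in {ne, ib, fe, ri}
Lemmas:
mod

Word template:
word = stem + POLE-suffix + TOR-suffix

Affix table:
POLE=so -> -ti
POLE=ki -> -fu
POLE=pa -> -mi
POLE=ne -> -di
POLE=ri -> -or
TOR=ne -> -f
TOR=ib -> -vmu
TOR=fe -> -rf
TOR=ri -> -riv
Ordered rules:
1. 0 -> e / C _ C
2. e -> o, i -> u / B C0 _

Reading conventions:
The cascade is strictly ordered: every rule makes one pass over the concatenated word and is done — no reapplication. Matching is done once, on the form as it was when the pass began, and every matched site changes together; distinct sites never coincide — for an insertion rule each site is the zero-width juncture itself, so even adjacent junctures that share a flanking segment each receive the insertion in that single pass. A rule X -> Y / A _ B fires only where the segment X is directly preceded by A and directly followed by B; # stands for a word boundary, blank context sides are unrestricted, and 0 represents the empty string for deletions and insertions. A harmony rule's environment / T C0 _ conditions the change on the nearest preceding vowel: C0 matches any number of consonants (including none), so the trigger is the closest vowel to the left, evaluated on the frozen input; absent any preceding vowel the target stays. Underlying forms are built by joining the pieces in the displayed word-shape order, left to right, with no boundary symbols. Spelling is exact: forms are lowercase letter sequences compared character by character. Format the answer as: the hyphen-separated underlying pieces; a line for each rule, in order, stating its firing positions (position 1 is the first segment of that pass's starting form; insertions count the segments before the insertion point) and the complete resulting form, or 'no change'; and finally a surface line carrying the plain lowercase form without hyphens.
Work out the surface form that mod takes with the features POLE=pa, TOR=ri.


underlying: mod-mi-riv
1. 0 -> e / C _ C: inserts after position(s) 3: modemiriv
2. e -> o, i -> u / B C0 _: fires at position(s) 4: modomiriv
surface: modomiriv


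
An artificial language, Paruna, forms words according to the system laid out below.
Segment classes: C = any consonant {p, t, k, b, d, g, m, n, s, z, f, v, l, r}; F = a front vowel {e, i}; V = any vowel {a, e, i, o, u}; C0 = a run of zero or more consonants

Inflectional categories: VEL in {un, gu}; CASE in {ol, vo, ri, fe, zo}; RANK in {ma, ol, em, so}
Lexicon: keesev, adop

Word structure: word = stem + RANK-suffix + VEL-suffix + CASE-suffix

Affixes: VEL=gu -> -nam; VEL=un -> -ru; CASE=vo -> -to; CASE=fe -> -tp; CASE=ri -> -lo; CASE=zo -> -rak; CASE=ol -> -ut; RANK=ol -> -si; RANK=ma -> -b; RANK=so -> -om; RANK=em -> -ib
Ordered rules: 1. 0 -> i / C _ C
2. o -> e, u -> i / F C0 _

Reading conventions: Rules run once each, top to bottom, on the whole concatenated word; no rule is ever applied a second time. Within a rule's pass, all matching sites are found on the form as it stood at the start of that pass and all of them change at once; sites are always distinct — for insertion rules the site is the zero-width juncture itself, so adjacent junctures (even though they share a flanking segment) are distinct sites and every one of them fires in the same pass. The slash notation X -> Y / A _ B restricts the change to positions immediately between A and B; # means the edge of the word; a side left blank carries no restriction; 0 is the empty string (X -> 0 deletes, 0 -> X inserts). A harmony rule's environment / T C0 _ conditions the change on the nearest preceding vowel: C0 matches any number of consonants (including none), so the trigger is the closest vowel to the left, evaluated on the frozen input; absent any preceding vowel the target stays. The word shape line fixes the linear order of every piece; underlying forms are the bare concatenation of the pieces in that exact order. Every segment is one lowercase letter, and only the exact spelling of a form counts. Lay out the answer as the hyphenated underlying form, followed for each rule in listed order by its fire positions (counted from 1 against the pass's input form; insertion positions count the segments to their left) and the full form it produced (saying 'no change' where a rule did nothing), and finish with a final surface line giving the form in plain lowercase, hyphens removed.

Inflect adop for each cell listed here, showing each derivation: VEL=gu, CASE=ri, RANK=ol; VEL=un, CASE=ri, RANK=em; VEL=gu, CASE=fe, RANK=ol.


cell VEL=gu, CASE=ri, RANK=ol:
underlying: adop-si-nam-lo
1. 0 -> i / C _ C: inserts after position(s) 4, 9: adopisinamilo
2. o -> e, u -> i / F C0 _: fires at position(s) 13: adopisinamile
surface: adopisinamile

cell VEL=un, CASE=ri, RANK=em:
underlying: adop-ib-ru-lo
1. 0 -> i / C _ C: inserts after position(s) 6: adopibirulo
2. o -> e, u -> i / F C0 _: fires at position(s) 9: adopibirilo
surface: adopibirilo

cell VEL=gu, CASE=fe, RANK=ol:
underlying: adop-si-nam-tp
1. 0 -> i / C _ C: inserts after position(s) 4, 9, 10: adopisinamitip
2. o -> e, u -> i / F C0 _: no change
surface: adopisinamitip


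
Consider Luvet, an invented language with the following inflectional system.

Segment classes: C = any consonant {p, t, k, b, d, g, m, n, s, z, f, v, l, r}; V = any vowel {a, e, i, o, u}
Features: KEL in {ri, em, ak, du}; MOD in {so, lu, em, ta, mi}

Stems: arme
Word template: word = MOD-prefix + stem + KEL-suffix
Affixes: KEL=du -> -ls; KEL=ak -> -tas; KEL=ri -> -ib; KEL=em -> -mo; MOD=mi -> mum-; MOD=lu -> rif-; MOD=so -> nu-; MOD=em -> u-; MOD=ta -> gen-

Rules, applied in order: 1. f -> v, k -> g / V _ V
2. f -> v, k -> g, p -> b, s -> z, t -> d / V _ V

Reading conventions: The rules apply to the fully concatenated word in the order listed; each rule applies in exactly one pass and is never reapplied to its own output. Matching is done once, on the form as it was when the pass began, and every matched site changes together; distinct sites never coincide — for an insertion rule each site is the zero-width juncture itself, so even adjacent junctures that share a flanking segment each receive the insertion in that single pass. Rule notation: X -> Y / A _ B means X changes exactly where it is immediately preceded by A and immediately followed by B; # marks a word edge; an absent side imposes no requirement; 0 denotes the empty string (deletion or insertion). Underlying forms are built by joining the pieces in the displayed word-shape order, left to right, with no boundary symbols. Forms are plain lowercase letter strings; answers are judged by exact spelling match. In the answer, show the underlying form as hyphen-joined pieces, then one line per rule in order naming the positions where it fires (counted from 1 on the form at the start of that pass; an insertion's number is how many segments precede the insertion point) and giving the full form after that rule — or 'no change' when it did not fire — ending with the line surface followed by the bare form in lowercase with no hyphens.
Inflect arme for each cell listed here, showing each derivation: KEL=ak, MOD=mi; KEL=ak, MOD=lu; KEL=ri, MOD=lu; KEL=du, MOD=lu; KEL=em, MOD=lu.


cell KEL=ak, MOD=mi:
underlying: mum-arme-tas
1. f -> v, k -> g / V _ V: no change
2. f -> v, k -> g, p -> b, s -> z, t -> d / V _ V: fires at position(s) 8: mumarmedas
surface: mumarmedas

cell KEL=ak, MOD=lu:
underlying: rif-arme-tas
1. f -> v, k -> g / V _ V: fires at position(s) 3: rivarmetas
2. f -> v, k -> g, p -> b, s -> z, t -> d / V _ V: fires at position(s) 8: rivarmedas
surface: rivarmedas

cell KEL=ri, MOD=lu:
underlying: rif-arme-ib
1. f -> v, k -> g / V _ V: fires at position(s) 3: rivarmeib
2. f -> v, k -> g, p -> b, s -> z, t -> d / V _ V: no change
surface: rivarmeib

cell KEL=du, MOD=lu:
underlying: rif-arme-ls
1. f -> v, k -> g / V _ V: fires at position(s) 3: rivarmels
2. f -> v, k -> g, p -> b, s -> z, t -> d / V _ V: no change
surface: rivarmels

cell KEL=em, MOD=lu:
underlying: rif-arme-mo
1. f -> v, k -> g / V _ V: fires at position(s) 3: rivarmemo
2. f -> v, k -> g, p -> b, s -> z, t -> d / V _ V: no change
surface: rivarmemo
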